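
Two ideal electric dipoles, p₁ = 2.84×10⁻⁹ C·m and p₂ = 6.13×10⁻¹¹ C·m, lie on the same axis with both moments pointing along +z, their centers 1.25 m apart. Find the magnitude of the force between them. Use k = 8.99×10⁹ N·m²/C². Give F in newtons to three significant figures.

F ≈ 3.85×10⁻⁹ N

On-axis field of dipole 1 at distance r: E = 2kp₁/r³. Force on dipole 2 is F = p₂·dE/dr (gradient along axis).
dE/dr = −6kp₁/r⁴, so |F| = 6kp₁p₂/r⁴ (attractive for aligned moments).
F = 6(8.99×10⁹)(2.84×10⁻⁹)(6.13×10⁻¹¹)/(1.25)⁴ = 3.846×10⁻⁹ N.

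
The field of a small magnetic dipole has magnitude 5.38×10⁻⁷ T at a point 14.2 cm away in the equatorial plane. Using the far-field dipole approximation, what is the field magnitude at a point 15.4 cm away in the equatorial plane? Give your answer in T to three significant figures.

Dipole fields scale as 1/r³ in the far field; the geometry is the same at both points.
B₂ = B₁ · (r₁/r₂)³ = 5.38×10⁻⁷ · (14.2/15.4)³.
(r₁/r₂)³ = (0.9221)³ = 0.784.
B₂ ≈ 4.218×10⁻⁷ T.

B ≈ 4.22×10⁻⁷ T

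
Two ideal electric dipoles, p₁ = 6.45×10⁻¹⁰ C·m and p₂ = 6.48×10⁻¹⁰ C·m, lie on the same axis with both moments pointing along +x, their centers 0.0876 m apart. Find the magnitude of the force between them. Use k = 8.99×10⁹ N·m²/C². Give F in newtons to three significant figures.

On-axis field of dipole 1 at distance r: E = 2kp₁/r³. Force on dipole 2 is F = p₂·dE/dr (gradient along axis).
dE/dr = −6kp₁/r⁴, so |F| = 6kp₁p₂/r⁴ (attractive for aligned moments).
F = 6(8.99×10⁹)(6.45×10⁻¹⁰)(6.48×10⁻¹⁰)/(0.0876)⁴ = 3.829×10⁻⁴ N.

F ≈ 3.83×10⁻⁴ N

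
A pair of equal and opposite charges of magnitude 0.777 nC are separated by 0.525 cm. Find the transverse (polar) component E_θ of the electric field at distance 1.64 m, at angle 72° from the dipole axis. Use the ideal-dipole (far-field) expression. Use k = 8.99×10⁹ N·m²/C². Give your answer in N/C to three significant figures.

Dipole moment p = qd = (7.77×10⁻¹⁰ C)(0.00525 m) = 4.079×10⁻¹² C·m.
For a dipole, E_θ = (kp sinθ)/r³.
kp/r³ = (8.99×10⁹)(4.079×10⁻¹²)/(1.64)³ = 0.008313 N/C.
E_θ = 0.008313·sin72° = 0.007907 N/C.

E_θ ≈ 0.00791 N/C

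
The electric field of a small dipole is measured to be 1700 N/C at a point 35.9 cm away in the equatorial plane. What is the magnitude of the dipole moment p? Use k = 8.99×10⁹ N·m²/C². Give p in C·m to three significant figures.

In the equatorial plane E = kp/r³, so p = Er³/(k).
p = (1700)·(0.359)³ / (8.99×10⁹) = 8.749×10⁻⁹ C·m.

p ≈ 8.75×10⁻⁹ C·m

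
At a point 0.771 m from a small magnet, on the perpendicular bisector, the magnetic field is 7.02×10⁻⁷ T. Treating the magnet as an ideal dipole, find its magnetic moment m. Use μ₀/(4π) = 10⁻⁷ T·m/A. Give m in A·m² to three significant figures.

In the equatorial plane B = (μ₀/4π)·m/r³, so m = Br³·4π/(μ₀).
m = (7.02×10⁻⁷)·(0.771)³ / (10⁻⁷) = 3.217 A·m².

m ≈ 3.22 A·m²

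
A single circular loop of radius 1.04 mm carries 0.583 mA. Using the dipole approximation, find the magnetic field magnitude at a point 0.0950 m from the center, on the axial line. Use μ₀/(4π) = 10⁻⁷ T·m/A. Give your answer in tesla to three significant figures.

B ≈ 4.62×10⁻¹³ T

Magnetic moment m = IA = Iπa² = (5.83×10⁻⁴)·π·(0.00104)² = 1.981×10⁻⁹ A·m².
On axis B = (μ₀/4π)·2m/r³.
B = 2·(10⁻⁷)·(1.981×10⁻⁹) / (0.0950)³ = 4.621×10⁻¹³ T.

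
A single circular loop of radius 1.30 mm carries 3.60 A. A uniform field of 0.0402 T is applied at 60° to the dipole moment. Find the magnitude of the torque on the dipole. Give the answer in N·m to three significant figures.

Magnetic moment m = IA = Iπa² = (3.60)·π·(0.00130)² = 1.911×10⁻⁵ A·m².
Torque on a magnetic dipole: τ = mB sinθ.
τ = (1.911×10⁻⁵)(0.0402)·sin60° = 6.653×10⁻⁷ N·m.

τ ≈ 6.65×10⁻⁷ N·m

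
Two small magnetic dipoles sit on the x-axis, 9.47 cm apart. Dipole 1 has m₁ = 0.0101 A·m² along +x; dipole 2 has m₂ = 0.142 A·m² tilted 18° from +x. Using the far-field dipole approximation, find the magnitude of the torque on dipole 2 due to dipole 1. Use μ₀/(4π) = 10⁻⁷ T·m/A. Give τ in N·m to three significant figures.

Dipole B is on the axis of dipole A, so B₁ there is axial: B₁ = (μ₀/4π)·2m₁/r³ along +x.
B₁ = 2(10⁻⁷)(0.0101)/(0.0947)³ = 2.378×10⁻⁶ T.
τ = m₂ B₁ sinθ.
τ = (0.142)(2.378×10⁻⁶)·sin18° = 1.044×10⁻⁷ N·m.

τ ≈ 1.04×10⁻⁷ N·m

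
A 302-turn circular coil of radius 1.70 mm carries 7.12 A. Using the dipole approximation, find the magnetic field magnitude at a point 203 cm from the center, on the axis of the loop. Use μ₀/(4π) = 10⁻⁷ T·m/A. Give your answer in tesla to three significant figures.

B ≈ 4.67×10⁻¹⁰ T

m = NIA = NIπa² = 302·(7.12)·π·(0.00170)² = 0.01952 A·m².
On axis B = (μ₀/4π)·2m/r³.
B = 2·(10⁻⁷)·(0.01952) / (2.03)³ = 4.667×10⁻¹⁰ T.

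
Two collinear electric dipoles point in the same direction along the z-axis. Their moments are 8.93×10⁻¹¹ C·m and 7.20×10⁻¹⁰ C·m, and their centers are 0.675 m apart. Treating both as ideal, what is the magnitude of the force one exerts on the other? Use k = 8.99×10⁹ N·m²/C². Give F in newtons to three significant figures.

F ≈ 1.67×10⁻⁸ N

On-axis field of dipole 1 at distance r: E = 2kp₁/r³. Force on dipole 2 is F = p₂·dE/dr (gradient along axis).
dE/dr = −6kp₁/r⁴, so |F| = 6kp₁p₂/r⁴ (attractive for aligned moments).
F = 6(8.99×10⁹)(8.93×10⁻¹¹)(7.20×10⁻¹⁰)/(0.675)⁴ = 1.671×10⁻⁸ N.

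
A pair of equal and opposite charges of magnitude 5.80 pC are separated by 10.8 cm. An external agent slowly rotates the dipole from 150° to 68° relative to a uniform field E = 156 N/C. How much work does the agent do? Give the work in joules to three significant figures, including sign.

W ≈ -1.21×10⁻¹⁰ J

Dipole moment p = qd = (5.80×10⁻¹² C)(0.108 m) = 6.264×10⁻¹³ C·m.
W_ext = ΔU = U(θ₂) − U(θ₁) = −pE cosθ₂ − (−pE cosθ₁) = pE(cosθ₁ − cosθ₂).
W = (6.264×10⁻¹³)(156)·(cos150° − cos68°) = (9.772×10⁻¹¹)·(-1.2406) = -1.212×10⁻¹⁰ J.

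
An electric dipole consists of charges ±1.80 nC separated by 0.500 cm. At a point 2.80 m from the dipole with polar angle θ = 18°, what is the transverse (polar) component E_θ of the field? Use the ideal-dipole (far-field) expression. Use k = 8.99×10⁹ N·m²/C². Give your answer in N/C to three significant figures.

Dipole moment p = qd = (1.80×10⁻⁹ C)(0.00500 m) = 9.00×10⁻¹² C·m.
For a dipole, E_θ = (kp sinθ)/r³.
kp/r³ = (8.99×10⁹)(9.00×10⁻¹²)/(2.80)³ = 0.003686 N/C.
E_θ = 0.003686·sin18° = 0.001139 N/C.

E_θ ≈ 0.00114 N/C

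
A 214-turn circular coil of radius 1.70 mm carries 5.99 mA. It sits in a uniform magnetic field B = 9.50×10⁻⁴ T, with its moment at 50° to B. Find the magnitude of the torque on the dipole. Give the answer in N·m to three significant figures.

τ ≈ 8.47×10⁻⁹ N·m

m = NIA = NIπa² = 214·(0.00599)·π·(0.00170)² = 1.164×10⁻⁵ A·m².
Torque on a magnetic dipole: τ = mB sinθ.
τ = (1.164×10⁻⁵)(9.50×10⁻⁴)·sin50° = 8.471×10⁻⁹ N·m.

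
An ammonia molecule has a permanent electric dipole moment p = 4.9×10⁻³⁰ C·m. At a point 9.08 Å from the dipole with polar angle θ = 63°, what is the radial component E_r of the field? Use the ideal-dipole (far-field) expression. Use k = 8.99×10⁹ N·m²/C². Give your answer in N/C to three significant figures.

E_r ≈ 5.34×10⁷ N/C

For a dipole, E_r = (2kp cosθ)/r³.
kp/r³ = (8.99×10⁹)(4.90×10⁻³⁰)/(9.08×10⁻¹⁰)³ = 5.884×10⁷ N/C.
E_r = 2·5.884×10⁷·cos63° = 5.343×10⁷ N/C.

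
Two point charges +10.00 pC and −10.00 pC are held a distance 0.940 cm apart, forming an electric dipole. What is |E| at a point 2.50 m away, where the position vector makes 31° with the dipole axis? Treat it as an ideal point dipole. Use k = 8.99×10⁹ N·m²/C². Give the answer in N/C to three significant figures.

Dipole moment p = qd = (1.00×10⁻¹¹ C)(0.00940 m) = 9.40×10⁻¹⁴ C·m.
At angle θ the dipole field magnitude is E = (kp/r³)·√(1 + 3cos²θ).
kp/r³ = (8.99×10⁹)(9.40×10⁻¹⁴) / (2.50)³ = 5.408×10⁻⁵ N/C.
√(1 + 3cos²31°) = √(1 + 3·0.7347) = √3.2042 ≈ 1.7900.
E ≈ 5.408×10⁻⁵ × 1.790 = 9.681×10⁻⁵ N/C.

E ≈ 9.68×10⁻⁵ N/C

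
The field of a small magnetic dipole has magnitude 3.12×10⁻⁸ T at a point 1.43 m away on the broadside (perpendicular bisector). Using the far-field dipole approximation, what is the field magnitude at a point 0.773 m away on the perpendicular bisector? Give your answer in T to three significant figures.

B ≈ 1.98×10⁻⁷ T

Dipole fields scale as 1/r³ in the far field; the geometry is the same at both points.
B₂ = B₁ · (r₁/r₂)³ = 3.12×10⁻⁸ · (1.43/0.773)³.
(r₁/r₂)³ = (1.85)³ = 6.331.
B₂ ≈ 1.975×10⁻⁷ T.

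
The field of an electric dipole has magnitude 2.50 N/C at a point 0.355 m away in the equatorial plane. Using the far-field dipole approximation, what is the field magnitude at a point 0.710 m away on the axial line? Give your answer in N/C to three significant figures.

Dipole fields scale as 1/r³ in the far field.
The axial field is twice the equatorial field at the same r, so the geometry factor is 2/1.
E₂ = E₁ · (2/1) · (r₁/r₂)³ = 2.50 · 2 · (0.355/0.710)³.
(r₁/r₂)³ = (0.5)³ = 0.125.
E₂ ≈ 0.6250 N/C.

E ≈ 0.625 N/C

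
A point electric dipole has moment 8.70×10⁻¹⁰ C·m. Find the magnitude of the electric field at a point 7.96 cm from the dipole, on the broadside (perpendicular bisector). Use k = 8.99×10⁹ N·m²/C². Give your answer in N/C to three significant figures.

In the equatorial plane E = kp/r³.
E = (8.99×10⁹)(8.70×10⁻¹⁰) / (0.0796)³ = 1.551×10⁴ N/C.

E ≈ 1.55×10⁴ N/C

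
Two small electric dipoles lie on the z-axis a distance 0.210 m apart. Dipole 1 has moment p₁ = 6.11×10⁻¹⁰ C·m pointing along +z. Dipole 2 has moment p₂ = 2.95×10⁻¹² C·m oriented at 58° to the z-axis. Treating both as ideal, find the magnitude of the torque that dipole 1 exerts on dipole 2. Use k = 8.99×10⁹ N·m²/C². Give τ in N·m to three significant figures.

τ ≈ 2.97×10⁻⁹ N·m

The second dipole sits on the axis of the first, so the field there is axial: E₁ = 2kp₁/r³ along +z.
E₁ = 2(8.99×10⁹)(6.11×10⁻¹⁰)/(0.210)³ = 1186 N/C.
Torque on the second dipole: τ = p₂ E₁ sinθ.
τ = (2.95×10⁻¹²)(1186)·sin58° = 2.968×10⁻⁹ N·m.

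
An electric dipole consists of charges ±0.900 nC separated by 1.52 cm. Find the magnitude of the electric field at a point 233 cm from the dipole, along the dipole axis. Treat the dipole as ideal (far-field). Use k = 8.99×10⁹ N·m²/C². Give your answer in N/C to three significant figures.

Dipole moment p = qd = (9.00×10⁻¹⁰ C)(0.0152 m) = 1.368×10⁻¹¹ C·m.
On the dipole axis E = 2kp/r³.
E = 2·(8.99×10⁹)(1.368×10⁻¹¹) / (2.33)³ = 0.01945 N/C.

E ≈ 0.0194 N/C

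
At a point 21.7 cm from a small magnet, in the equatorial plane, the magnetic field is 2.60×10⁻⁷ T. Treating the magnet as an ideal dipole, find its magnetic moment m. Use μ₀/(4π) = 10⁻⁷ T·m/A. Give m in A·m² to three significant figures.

m ≈ 0.0266 A·m²

In the equatorial plane B = (μ₀/4π)·m/r³, so m = Br³·4π/(μ₀).
m = (2.60×10⁻⁷)·(0.217)³ / (10⁻⁷) = 0.02657 A·m².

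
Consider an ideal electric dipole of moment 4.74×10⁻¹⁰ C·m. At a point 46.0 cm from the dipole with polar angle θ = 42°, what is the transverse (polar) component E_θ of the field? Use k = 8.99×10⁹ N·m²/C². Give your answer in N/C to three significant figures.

For a dipole, E_θ = (kp sinθ)/r³.
kp/r³ = (8.99×10⁹)(4.74×10⁻¹⁰)/(0.460)³ = 43.78 N/C.
E_θ = 43.78·sin42° = 29.29 N/C.

E_θ ≈ 29.3 N/C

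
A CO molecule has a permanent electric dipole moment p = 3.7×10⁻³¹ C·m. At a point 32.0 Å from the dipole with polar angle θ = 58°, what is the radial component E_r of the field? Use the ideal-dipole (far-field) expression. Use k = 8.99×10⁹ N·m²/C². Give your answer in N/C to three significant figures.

For a dipole, E_r = (2kp cosθ)/r³.
kp/r³ = (8.99×10⁹)(3.70×10⁻³¹)/(3.20×10⁻⁹)³ = 1.015×10⁵ N/C.
E_r = 2·1.015×10⁵·cos58° = 1.076×10⁵ N/C.

E_r ≈ 1.08×10⁵ N/C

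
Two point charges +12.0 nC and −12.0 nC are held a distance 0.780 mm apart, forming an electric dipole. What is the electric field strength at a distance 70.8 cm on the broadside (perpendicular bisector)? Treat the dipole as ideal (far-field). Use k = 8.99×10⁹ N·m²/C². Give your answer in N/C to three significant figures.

Dipole moment p = qd = (1.20×10⁻⁸ C)(7.80×10⁻⁴ m) = 9.36×10⁻¹² C·m.
In the equatorial plane E = kp/r³.
E = (8.99×10⁹)(9.36×10⁻¹²) / (0.708)³ = 0.2371 N/C.

E ≈ 0.237 N/C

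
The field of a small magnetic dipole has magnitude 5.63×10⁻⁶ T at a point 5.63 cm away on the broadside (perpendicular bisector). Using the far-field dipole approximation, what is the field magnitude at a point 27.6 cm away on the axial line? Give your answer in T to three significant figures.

Dipole fields scale as 1/r³ in the far field.
The axial field is twice the equatorial field at the same r, so the geometry factor is 2/1.
B₂ = B₁ · (2/1) · (r₁/r₂)³ = 5.63×10⁻⁶ · 2 · (5.63/27.6)³.
(r₁/r₂)³ = (0.204)³ = 0.008488.
B₂ ≈ 9.557×10⁻⁸ T.

B ≈ 9.56×10⁻⁸ T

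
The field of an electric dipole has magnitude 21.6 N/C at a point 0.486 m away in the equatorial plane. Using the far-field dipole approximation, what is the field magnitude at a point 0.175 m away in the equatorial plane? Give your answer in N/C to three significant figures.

Dipole fields scale as 1/r³ in the far field; the geometry is the same at both points.
E₂ = E₁ · (r₁/r₂)³ = 21.6 · (0.486/0.175)³.
(r₁/r₂)³ = (2.777)³ = 21.42.
E₂ ≈ 462.6 N/C.

E ≈ 463 N/C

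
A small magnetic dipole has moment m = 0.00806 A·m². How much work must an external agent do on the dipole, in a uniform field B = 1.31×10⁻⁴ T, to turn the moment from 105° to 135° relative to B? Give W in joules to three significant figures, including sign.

W ≈ 4.73×10⁻⁷ J

W_ext = ΔU = −mB cosθ₂ + mB cosθ₁ = mB(cosθ₁ − cosθ₂).
W = (0.00806)(1.31×10⁻⁴)·(cos105° − cos135°) = (1.056×10⁻⁶)·(+0.4483) = 4.733×10⁻⁷ J.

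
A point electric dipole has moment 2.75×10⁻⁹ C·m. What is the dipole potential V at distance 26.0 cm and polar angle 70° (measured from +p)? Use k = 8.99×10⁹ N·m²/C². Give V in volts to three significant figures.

V ≈ 125 V

The dipole potential is V = kp cosθ / r².
V = (8.99×10⁹)(2.75×10⁻⁹)·cos70° / (0.260)² = 125.1 V.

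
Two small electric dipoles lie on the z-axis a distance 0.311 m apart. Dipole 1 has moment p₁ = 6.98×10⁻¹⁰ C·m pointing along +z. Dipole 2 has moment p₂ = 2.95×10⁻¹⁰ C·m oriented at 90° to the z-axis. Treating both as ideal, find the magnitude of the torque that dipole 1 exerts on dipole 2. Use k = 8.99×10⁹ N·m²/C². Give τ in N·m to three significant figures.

The second dipole sits on the axis of the first, so the field there is axial: E₁ = 2kp₁/r³ along +z.
E₁ = 2(8.99×10⁹)(6.98×10⁻¹⁰)/(0.311)³ = 417.2 N/C.
Torque on the second dipole: τ = p₂ E₁ sinθ.
τ = (2.95×10⁻¹⁰)(417.2)·sin90° = 1.231×10⁻⁷ N·m.

τ ≈ 1.23×10⁻⁷ N·m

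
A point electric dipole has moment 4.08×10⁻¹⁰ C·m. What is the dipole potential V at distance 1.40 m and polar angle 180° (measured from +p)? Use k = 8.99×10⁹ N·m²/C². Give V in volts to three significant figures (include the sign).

The dipole potential is V = kp cosθ / r².
V = (8.99×10⁹)(4.08×10⁻¹⁰)·cos180° / (1.40)² = -1.871 V.

V ≈ -1.87 V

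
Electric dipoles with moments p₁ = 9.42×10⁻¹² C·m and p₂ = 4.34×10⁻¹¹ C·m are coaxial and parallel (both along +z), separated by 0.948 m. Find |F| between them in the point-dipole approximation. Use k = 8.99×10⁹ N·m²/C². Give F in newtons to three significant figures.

On-axis field of dipole 1 at distance r: E = 2kp₁/r³. Force on dipole 2 is F = p₂·dE/dr (gradient along axis).
dE/dr = −6kp₁/r⁴, so |F| = 6kp₁p₂/r⁴ (attractive for aligned moments).
F = 6(8.99×10⁹)(9.42×10⁻¹²)(4.34×10⁻¹¹)/(0.948)⁴ = 2.730×10⁻¹¹ N.

F ≈ 2.73×10⁻¹¹ N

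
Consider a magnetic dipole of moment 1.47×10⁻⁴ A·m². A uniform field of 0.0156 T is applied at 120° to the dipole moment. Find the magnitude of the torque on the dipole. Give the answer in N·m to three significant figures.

Torque on a magnetic dipole: τ = mB sinθ.
τ = (1.47×10⁻⁴)(0.0156)·sin120° = 1.986×10⁻⁶ N·m.

τ ≈ 1.99×10⁻⁶ N·m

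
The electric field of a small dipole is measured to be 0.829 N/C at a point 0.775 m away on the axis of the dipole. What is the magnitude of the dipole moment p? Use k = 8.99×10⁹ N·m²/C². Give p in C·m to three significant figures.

p ≈ 2.15×10⁻¹¹ C·m

On axis E = 2kp/r³, so p = Er³/(2k).
p = (0.829)·(0.775)³ / (2·8.99×10⁹) = 2.146×10⁻¹¹ C·m.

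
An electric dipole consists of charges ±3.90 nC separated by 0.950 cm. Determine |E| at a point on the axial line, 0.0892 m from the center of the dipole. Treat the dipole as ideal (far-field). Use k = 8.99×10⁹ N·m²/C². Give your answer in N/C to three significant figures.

Dipole moment p = qd = (3.90×10⁻⁹ C)(0.00950 m) = 3.705×10⁻¹¹ C·m.
On the dipole axis E = 2kp/r³.
E = 2·(8.99×10⁹)(3.705×10⁻¹¹) / (0.0892)³ = 938.6 N/C.

E ≈ 939 N/C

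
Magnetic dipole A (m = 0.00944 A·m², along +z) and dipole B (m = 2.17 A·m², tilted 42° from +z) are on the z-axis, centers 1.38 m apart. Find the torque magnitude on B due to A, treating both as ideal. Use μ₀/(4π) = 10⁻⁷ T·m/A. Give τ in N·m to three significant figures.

Dipole B is on the axis of dipole A, so B₁ there is axial: B₁ = (μ₀/4π)·2m₁/r³ along +z.
B₁ = 2(10⁻⁷)(0.00944)/(1.38)³ = 7.184×10⁻¹⁰ T.
τ = m₂ B₁ sinθ.
τ = (2.17)(7.184×10⁻¹⁰)·sin42° = 1.043×10⁻⁹ N·m.

τ ≈ 1.04×10⁻⁹ N·m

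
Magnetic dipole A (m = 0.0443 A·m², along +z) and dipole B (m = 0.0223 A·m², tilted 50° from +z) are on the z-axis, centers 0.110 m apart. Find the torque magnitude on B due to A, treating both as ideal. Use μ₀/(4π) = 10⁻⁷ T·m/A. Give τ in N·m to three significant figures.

Dipole B is on the axis of dipole A, so B₁ there is axial: B₁ = (μ₀/4π)·2m₁/r³ along +z.
B₁ = 2(10⁻⁷)(0.0443)/(0.110)³ = 6.657×10⁻⁶ T.
τ = m₂ B₁ sinθ.
τ = (0.0223)(6.657×10⁻⁶)·sin50° = 1.137×10⁻⁷ N·m.

τ ≈ 1.14×10⁻⁷ N·m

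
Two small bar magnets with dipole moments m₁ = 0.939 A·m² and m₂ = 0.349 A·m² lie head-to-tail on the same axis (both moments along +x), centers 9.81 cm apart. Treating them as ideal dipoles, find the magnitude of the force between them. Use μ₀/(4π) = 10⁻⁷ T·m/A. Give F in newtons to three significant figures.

On-axis B of dipole 1: B = (μ₀/4π)·2m₁/r³. Force on dipole 2: F = m₂·dB/dr.
dB/dr = −(μ₀/4π)·6m₁/r⁴, so |F| = (μ₀/4π)·6m₁m₂/r⁴.
F = 6(10⁻⁷)(0.939)(0.349)/(0.0981)⁴ = 0.002123 N.

F ≈ 0.00212 N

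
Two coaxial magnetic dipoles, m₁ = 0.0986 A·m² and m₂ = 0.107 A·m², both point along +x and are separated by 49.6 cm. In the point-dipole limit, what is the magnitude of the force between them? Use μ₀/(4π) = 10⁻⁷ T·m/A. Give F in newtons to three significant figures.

On-axis B of dipole 1: B = (μ₀/4π)·2m₁/r³. Force on dipole 2: F = m₂·dB/dr.
dB/dr = −(μ₀/4π)·6m₁/r⁴, so |F| = (μ₀/4π)·6m₁m₂/r⁴.
F = 6(10⁻⁷)(0.0986)(0.107)/(0.496)⁴ = 1.046×10⁻⁷ N.

F ≈ 1.05×10⁻⁷ N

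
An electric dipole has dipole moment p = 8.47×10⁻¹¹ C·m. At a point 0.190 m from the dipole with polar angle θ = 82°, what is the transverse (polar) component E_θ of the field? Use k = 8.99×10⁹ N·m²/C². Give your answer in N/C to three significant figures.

E_θ ≈ 110 N/C

For a dipole, E_θ = (kp sinθ)/r³.
kp/r³ = (8.99×10⁹)(8.47×10⁻¹¹)/(0.190)³ = 111.0 N/C.
E_θ = 111.0·sin82° = 109.9 N/C.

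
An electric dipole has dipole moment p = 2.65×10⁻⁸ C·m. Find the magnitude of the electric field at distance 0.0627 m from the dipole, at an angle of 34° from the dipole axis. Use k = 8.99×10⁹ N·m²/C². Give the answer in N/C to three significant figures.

At angle θ the dipole field magnitude is E = (kp/r³)·√(1 + 3cos²θ).
kp/r³ = (8.99×10⁹)(2.65×10⁻⁸) / (0.0627)³ = 9.665×10⁵ N/C.
√(1 + 3cos²34°) = √(1 + 3·0.6873) = √3.0619 ≈ 1.7498.
E ≈ 9.665×10⁵ × 1.750 = 1.691×10⁶ N/C.

E ≈ 1.69×10⁶ N/C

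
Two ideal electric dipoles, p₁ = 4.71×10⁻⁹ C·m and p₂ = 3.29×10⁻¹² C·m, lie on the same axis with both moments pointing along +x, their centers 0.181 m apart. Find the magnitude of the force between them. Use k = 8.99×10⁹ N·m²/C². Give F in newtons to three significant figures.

On-axis field of dipole 1 at distance r: E = 2kp₁/r³. Force on dipole 2 is F = p₂·dE/dr (gradient along axis).
dE/dr = −6kp₁/r⁴, so |F| = 6kp₁p₂/r⁴ (attractive for aligned moments).
F = 6(8.99×10⁹)(4.71×10⁻⁹)(3.29×10⁻¹²)/(0.181)⁴ = 7.788×10⁻⁷ N.

F ≈ 7.79×10⁻⁷ N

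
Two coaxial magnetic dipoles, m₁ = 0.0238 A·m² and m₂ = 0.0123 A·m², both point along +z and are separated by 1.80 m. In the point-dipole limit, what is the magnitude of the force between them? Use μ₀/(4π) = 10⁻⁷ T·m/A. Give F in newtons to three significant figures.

On-axis B of dipole 1: B = (μ₀/4π)·2m₁/r³. Force on dipole 2: F = m₂·dB/dr.
dB/dr = −(μ₀/4π)·6m₁/r⁴, so |F| = (μ₀/4π)·6m₁m₂/r⁴.
F = 6(10⁻⁷)(0.0238)(0.0123)/(1.80)⁴ = 1.673×10⁻¹¹ N.

F ≈ 1.67×10⁻¹¹ N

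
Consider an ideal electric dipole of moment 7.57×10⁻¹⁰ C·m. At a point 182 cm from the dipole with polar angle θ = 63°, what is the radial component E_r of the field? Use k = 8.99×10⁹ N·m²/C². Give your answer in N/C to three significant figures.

E_r ≈ 1.02 N/C

For a dipole, E_r = (2kp cosθ)/r³.
kp/r³ = (8.99×10⁹)(7.57×10⁻¹⁰)/(1.82)³ = 1.129 N/C.
E_r = 2·1.129·cos63° = 1.025 N/C.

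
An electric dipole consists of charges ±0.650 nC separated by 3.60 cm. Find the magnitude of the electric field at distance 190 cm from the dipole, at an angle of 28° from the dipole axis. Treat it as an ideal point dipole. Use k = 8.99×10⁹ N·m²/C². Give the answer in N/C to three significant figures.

Dipole moment p = qd = (6.50×10⁻¹⁰ C)(0.0360 m) = 2.34×10⁻¹¹ C·m.
At angle θ the dipole field magnitude is E = (kp/r³)·√(1 + 3cos²θ).
kp/r³ = (8.99×10⁹)(2.34×10⁻¹¹) / (1.90)³ = 0.03067 N/C.
√(1 + 3cos²28°) = √(1 + 3·0.7796) = √3.3388 ≈ 1.8272.
E ≈ 0.03067 × 1.827 = 0.05604 N/C.

E ≈ 0.0560 N/C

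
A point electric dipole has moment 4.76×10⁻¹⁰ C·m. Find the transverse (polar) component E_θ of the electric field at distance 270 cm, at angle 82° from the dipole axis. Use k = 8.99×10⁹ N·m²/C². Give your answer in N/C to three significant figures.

E_θ ≈ 0.215 N/C

For a dipole, E_θ = (kp sinθ)/r³.
kp/r³ = (8.99×10⁹)(4.76×10⁻¹⁰)/(2.70)³ = 0.2174 N/C.
E_θ = 0.2174·sin82° = 0.2153 N/C.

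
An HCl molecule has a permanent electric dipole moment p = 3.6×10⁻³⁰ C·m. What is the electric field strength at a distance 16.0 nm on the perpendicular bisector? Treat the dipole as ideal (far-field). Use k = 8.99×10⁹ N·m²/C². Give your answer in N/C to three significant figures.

E ≈ 7900 N/C

On the perpendicular bisector E = kp/r³ (half the axial value at the same distance).
E = (8.99×10⁹)(3.60×10⁻³⁰) / (1.60×10⁻⁸)³ = 7901 N/C.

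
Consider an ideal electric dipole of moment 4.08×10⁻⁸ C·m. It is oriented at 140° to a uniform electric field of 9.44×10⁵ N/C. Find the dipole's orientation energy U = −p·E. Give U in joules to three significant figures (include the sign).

U ≈ 0.0295 J

U = −p·E = −pE cosθ.
U = −(4.08×10⁻⁸)(9.44×10⁵)·cos140° = 0.02950 J.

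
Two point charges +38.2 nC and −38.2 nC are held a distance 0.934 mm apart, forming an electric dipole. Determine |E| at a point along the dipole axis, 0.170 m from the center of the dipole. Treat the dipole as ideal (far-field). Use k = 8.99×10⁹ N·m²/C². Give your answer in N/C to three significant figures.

E ≈ 131 N/C

Dipole moment p = qd = (3.82×10⁻⁸ C)(9.34×10⁻⁴ m) = 3.568×10⁻¹¹ C·m.
On the dipole axis E = 2kp/r³.
E = 2·(8.99×10⁹)(3.568×10⁻¹¹) / (0.170)³ = 130.6 N/C.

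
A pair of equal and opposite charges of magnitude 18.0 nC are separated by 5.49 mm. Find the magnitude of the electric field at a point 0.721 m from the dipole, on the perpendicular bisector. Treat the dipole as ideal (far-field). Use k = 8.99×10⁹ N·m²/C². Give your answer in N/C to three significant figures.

E ≈ 2.37 N/C

Dipole moment p = qd = (1.80×10⁻⁸ C)(0.00549 m) = 9.882×10⁻¹¹ C·m.
In the equatorial plane E = kp/r³.
E = (8.99×10⁹)(9.882×10⁻¹¹) / (0.721)³ = 2.370 N/C.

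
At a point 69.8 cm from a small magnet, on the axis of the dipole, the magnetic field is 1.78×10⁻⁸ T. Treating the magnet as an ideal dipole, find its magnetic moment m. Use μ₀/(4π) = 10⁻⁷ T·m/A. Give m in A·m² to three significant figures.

m ≈ 0.0303 A·m²

On axis B = (μ₀/4π)·2m/r³, so m = Br³·4π/(μ₀·2).
m = (1.78×10⁻⁸)·(0.698)³ / (2·10⁻⁷) = 0.03027 A·m².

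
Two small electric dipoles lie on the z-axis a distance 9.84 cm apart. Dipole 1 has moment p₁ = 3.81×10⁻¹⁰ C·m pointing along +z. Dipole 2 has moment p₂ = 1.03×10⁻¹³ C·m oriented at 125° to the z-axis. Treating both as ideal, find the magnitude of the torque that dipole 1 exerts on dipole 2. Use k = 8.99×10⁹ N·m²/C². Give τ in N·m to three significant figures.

The second dipole sits on the axis of the first, so the field there is axial: E₁ = 2kp₁/r³ along +z.
E₁ = 2(8.99×10⁹)(3.81×10⁻¹⁰)/(0.0984)³ = 7190 N/C.
Torque on the second dipole: τ = p₂ E₁ sinθ.
τ = (1.03×10⁻¹³)(7190)·sin125° = 6.066×10⁻¹⁰ N·m.

τ ≈ 6.07×10⁻¹⁰ N·m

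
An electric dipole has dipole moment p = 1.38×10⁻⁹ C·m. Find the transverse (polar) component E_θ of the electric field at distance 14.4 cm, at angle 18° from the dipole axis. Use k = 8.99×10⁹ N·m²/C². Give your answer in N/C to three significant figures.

E_θ ≈ 1280 N/C

For a dipole, E_θ = (kp sinθ)/r³.
kp/r³ = (8.99×10⁹)(1.38×10⁻⁹)/(0.144)³ = 4155 N/C.
E_θ = 4155·sin18° = 1284 N/C.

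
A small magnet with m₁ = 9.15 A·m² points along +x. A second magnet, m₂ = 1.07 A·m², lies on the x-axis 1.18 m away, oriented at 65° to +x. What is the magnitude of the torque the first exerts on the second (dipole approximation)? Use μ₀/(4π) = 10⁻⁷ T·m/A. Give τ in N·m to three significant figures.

Dipole B is on the axis of dipole A, so B₁ there is axial: B₁ = (μ₀/4π)·2m₁/r³ along +x.
B₁ = 2(10⁻⁷)(9.15)/(1.18)³ = 1.114×10⁻⁶ T.
τ = m₂ B₁ sinθ.
τ = (1.07)(1.114×10⁻⁶)·sin65° = 1.080×10⁻⁶ N·m.

τ ≈ 1.08×10⁻⁶ N·m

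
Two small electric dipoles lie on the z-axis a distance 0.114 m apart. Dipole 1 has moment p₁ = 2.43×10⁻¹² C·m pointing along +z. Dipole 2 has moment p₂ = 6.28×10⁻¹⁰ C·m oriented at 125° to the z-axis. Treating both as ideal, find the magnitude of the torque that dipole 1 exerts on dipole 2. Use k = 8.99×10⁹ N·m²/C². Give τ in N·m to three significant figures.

The second dipole sits on the axis of the first, so the field there is axial: E₁ = 2kp₁/r³ along +z.
E₁ = 2(8.99×10⁹)(2.43×10⁻¹²)/(0.114)³ = 29.49 N/C.
Torque on the second dipole: τ = p₂ E₁ sinθ.
τ = (6.28×10⁻¹⁰)(29.49)·sin125° = 1.517×10⁻⁸ N·m.

τ ≈ 1.52×10⁻⁸ N·m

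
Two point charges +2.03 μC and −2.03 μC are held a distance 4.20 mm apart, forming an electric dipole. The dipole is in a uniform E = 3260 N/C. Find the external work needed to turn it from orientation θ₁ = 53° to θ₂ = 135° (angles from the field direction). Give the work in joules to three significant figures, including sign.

Dipole moment p = qd = (2.03×10⁻⁶ C)(0.00420 m) = 8.526×10⁻⁹ C·m.
W_ext = ΔU = U(θ₂) − U(θ₁) = −pE cosθ₂ − (−pE cosθ₁) = pE(cosθ₁ − cosθ₂).
W = (8.526×10⁻⁹)(3260)·(cos53° − cos135°) = (2.779×10⁻⁵)·(+1.3089) = 3.638×10⁻⁵ J.

W ≈ 3.64×10⁻⁵ J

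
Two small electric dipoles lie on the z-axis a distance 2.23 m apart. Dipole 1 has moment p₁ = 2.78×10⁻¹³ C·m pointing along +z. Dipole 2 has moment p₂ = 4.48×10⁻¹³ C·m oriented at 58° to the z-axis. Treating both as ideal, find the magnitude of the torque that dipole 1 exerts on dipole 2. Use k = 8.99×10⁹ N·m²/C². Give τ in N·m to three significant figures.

τ ≈ 1.71×10⁻¹⁶ N·m

The second dipole sits on the axis of the first, so the field there is axial: E₁ = 2kp₁/r³ along +z.
E₁ = 2(8.99×10⁹)(2.78×10⁻¹³)/(2.23)³ = 4.507×10⁻⁴ N/C.
Torque on the second dipole: τ = p₂ E₁ sinθ.
τ = (4.48×10⁻¹³)(4.507×10⁻⁴)·sin58° = 1.712×10⁻¹⁶ N·m.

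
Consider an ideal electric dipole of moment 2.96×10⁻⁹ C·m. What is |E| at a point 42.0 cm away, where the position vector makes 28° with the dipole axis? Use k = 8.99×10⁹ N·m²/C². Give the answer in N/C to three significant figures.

E ≈ 656 N/C

At angle θ the dipole field magnitude is E = (kp/r³)·√(1 + 3cos²θ).
kp/r³ = (8.99×10⁹)(2.96×10⁻⁹) / (0.420)³ = 359.2 N/C.
√(1 + 3cos²28°) = √(1 + 3·0.7796) = √3.3388 ≈ 1.8272.
E ≈ 359.2 × 1.827 = 656.3 N/C.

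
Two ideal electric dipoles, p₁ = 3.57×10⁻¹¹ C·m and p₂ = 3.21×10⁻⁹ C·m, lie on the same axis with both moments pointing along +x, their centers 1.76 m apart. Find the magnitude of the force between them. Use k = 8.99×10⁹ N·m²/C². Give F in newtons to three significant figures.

On-axis field of dipole 1 at distance r: E = 2kp₁/r³. Force on dipole 2 is F = p₂·dE/dr (gradient along axis).
dE/dr = −6kp₁/r⁴, so |F| = 6kp₁p₂/r⁴ (attractive for aligned moments).
F = 6(8.99×10⁹)(3.57×10⁻¹¹)(3.21×10⁻⁹)/(1.76)⁴ = 6.442×10⁻¹⁰ N.

F ≈ 6.44×10⁻¹⁰ N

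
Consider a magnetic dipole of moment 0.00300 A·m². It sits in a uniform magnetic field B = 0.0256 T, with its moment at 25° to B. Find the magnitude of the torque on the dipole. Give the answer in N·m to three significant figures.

τ ≈ 3.25×10⁻⁵ N·m

Torque on a magnetic dipole: τ = mB sinθ.
τ = (0.00300)(0.0256)·sin25° = 3.246×10⁻⁵ N·m.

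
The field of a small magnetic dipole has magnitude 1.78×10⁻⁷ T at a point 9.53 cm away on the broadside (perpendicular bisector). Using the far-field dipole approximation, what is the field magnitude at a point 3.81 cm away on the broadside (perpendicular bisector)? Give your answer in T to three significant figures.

Dipole fields scale as 1/r³ in the far field; the geometry is the same at both points.
B₂ = B₁ · (r₁/r₂)³ = 1.78×10⁻⁷ · (9.53/3.81)³.
(r₁/r₂)³ = (2.501)³ = 15.65.
B₂ ≈ 2.786×10⁻⁶ T.

B ≈ 2.79×10⁻⁶ T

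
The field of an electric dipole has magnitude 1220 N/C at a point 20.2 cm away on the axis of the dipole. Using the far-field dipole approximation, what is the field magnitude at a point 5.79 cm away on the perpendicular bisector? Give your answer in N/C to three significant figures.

Dipole fields scale as 1/r³ in the far field.
The axial field is twice the equatorial field at the same r, so the geometry factor is 1/2.
E₂ = E₁ · (1/2) · (r₁/r₂)³ = 1220 · 0.5 · (20.2/5.79)³.
(r₁/r₂)³ = (3.489)³ = 42.46.
E₂ ≈ 2.590×10⁴ N/C.

E ≈ 2.59×10⁴ N/C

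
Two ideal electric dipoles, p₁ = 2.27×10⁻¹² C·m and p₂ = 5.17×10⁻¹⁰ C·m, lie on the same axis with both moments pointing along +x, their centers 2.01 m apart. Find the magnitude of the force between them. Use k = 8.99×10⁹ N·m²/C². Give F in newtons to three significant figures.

F ≈ 3.88×10⁻¹² N

On-axis field of dipole 1 at distance r: E = 2kp₁/r³. Force on dipole 2 is F = p₂·dE/dr (gradient along axis).
dE/dr = −6kp₁/r⁴, so |F| = 6kp₁p₂/r⁴ (attractive for aligned moments).
F = 6(8.99×10⁹)(2.27×10⁻¹²)(5.17×10⁻¹⁰)/(2.01)⁴ = 3.878×10⁻¹² N.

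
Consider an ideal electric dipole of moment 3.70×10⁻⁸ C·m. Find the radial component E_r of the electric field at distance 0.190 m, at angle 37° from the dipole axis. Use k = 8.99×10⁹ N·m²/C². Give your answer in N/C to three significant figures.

For a dipole, E_r = (2kp cosθ)/r³.
kp/r³ = (8.99×10⁹)(3.70×10⁻⁸)/(0.190)³ = 4.850×10⁴ N/C.
E_r = 2·4.850×10⁴·cos37° = 7.746×10⁴ N/C.

E_r ≈ 7.75×10⁴ N/C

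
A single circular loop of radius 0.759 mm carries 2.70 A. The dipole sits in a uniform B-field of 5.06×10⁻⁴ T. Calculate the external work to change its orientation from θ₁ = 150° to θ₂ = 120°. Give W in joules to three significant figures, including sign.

Magnetic moment m = IA = Iπa² = (2.70)·π·(7.59×10⁻⁴)² = 4.886×10⁻⁶ A·m².
W_ext = ΔU = −mB cosθ₂ + mB cosθ₁ = mB(cosθ₁ − cosθ₂).
W = (4.886×10⁻⁶)(5.06×10⁻⁴)·(cos150° − cos120°) = (2.472×10⁻⁹)·(-0.3660) = -9.049×10⁻¹⁰ J.

W ≈ -9.05×10⁻¹⁰ J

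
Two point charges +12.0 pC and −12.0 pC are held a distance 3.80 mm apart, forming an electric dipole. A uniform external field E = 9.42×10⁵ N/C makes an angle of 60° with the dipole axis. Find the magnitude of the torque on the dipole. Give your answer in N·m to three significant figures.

Dipole moment p = qd = (1.20×10⁻¹¹ C)(0.00380 m) = 4.56×10⁻¹⁴ C·m.
Torque on an electric dipole: τ = pE sinθ.
τ = (4.56×10⁻¹⁴)(9.42×10⁵)·sin60° = 3.720×10⁻⁸ N·m.

τ ≈ 3.72×10⁻⁸ N·m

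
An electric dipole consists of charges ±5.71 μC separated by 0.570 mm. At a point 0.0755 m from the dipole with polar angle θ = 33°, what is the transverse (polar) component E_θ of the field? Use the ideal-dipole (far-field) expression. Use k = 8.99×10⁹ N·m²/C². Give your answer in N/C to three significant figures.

Dipole moment p = qd = (5.71×10⁻⁶ C)(5.70×10⁻⁴ m) = 3.255×10⁻⁹ C·m.
For a dipole, E_θ = (kp sinθ)/r³.
kp/r³ = (8.99×10⁹)(3.255×10⁻⁹)/(0.0755)³ = 6.799×10⁴ N/C.
E_θ = 6.799×10⁴·sin33° = 3.703×10⁴ N/C.

E_θ ≈ 3.70×10⁴ N/C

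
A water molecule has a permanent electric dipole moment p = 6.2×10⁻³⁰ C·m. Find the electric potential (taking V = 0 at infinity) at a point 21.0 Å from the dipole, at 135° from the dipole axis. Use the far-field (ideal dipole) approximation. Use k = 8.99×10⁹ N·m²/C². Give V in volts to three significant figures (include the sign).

The dipole potential is V = kp cosθ / r².
V = (8.99×10⁹)(6.20×10⁻³⁰)·cos135° / (2.10×10⁻⁹)² = -0.008937 V.

V ≈ -0.00894 V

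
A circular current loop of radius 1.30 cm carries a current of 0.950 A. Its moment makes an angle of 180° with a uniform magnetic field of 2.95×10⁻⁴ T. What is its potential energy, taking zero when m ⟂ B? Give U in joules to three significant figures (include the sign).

Magnetic moment m = IA = Iπa² = (0.950)·π·(0.0130)² = 5.044×10⁻⁴ A·m².
U = −m·B = −mB cosθ.
U = −(5.044×10⁻⁴)(2.95×10⁻⁴)·cos180° = 1.488×10⁻⁷ J.

U ≈ 1.49×10⁻⁷ J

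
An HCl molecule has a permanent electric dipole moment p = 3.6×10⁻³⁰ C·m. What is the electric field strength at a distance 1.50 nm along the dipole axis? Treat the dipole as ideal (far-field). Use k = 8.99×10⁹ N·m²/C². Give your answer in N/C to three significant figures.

E ≈ 1.92×10⁷ N/C

On the dipole axis E = 2kp/r³.
E = 2·(8.99×10⁹)(3.60×10⁻³⁰) / (1.50×10⁻⁹)³ = 1.918×10⁷ N/C.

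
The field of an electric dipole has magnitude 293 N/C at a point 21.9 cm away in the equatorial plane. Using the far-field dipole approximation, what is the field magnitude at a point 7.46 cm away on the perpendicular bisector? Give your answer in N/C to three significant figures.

E ≈ 7410 N/C

Dipole fields scale as 1/r³ in the far field; the geometry is the same at both points.
E₂ = E₁ · (r₁/r₂)³ = 293 · (21.9/7.46)³.
(r₁/r₂)³ = (2.936)³ = 25.3.
E₂ ≈ 7413 N/C.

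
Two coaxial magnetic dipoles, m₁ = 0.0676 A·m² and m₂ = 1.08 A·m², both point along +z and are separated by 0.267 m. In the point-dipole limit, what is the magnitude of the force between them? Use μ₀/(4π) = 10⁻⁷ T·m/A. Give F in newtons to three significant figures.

On-axis B of dipole 1: B = (μ₀/4π)·2m₁/r³. Force on dipole 2: F = m₂·dB/dr.
dB/dr = −(μ₀/4π)·6m₁/r⁴, so |F| = (μ₀/4π)·6m₁m₂/r⁴.
F = 6(10⁻⁷)(0.0676)(1.08)/(0.267)⁴ = 8.619×10⁻⁶ N.

F ≈ 8.62×10⁻⁶ N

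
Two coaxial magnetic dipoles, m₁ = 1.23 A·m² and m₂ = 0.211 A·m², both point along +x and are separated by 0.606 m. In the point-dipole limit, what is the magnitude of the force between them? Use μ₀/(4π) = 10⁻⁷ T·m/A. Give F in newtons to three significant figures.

On-axis B of dipole 1: B = (μ₀/4π)·2m₁/r³. Force on dipole 2: F = m₂·dB/dr.
dB/dr = −(μ₀/4π)·6m₁/r⁴, so |F| = (μ₀/4π)·6m₁m₂/r⁴.
F = 6(10⁻⁷)(1.23)(0.211)/(0.606)⁴ = 1.155×10⁻⁶ N.

F ≈ 1.15×10⁻⁶ N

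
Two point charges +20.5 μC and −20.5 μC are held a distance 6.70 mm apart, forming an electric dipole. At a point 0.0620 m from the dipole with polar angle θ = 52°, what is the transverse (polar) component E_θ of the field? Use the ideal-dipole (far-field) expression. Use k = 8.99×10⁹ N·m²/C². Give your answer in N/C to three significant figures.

E_θ ≈ 4.08×10⁶ N/C

Dipole moment p = qd = (2.05×10⁻⁵ C)(0.00670 m) = 1.374×10⁻⁷ C·m.
For a dipole, E_θ = (kp sinθ)/r³.
kp/r³ = (8.99×10⁹)(1.374×10⁻⁷)/(0.0620)³ = 5.183×10⁶ N/C.
E_θ = 5.183×10⁶·sin52° = 4.084×10⁶ N/C.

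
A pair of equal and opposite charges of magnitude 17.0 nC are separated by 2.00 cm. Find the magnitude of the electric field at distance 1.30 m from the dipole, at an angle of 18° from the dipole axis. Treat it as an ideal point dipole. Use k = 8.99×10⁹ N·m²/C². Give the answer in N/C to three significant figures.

E ≈ 2.68 N/C

Dipole moment p = qd = (1.70×10⁻⁸ C)(0.0200 m) = 3.40×10⁻¹⁰ C·m.
At angle θ the dipole field magnitude is E = (kp/r³)·√(1 + 3cos²θ).
kp/r³ = (8.99×10⁹)(3.40×10⁻¹⁰) / (1.30)³ = 1.391 N/C.
√(1 + 3cos²18°) = √(1 + 3·0.9045) = √3.7135 ≈ 1.9271.
E ≈ 1.391 × 1.927 = 2.681 N/C.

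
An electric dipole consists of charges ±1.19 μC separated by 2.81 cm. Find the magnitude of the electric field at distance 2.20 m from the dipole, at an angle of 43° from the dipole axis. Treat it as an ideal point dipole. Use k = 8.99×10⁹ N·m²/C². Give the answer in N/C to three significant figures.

Dipole moment p = qd = (1.19×10⁻⁶ C)(0.0281 m) = 3.344×10⁻⁸ C·m.
At angle θ the dipole field magnitude is E = (kp/r³)·√(1 + 3cos²θ).
kp/r³ = (8.99×10⁹)(3.344×10⁻⁸) / (2.20)³ = 28.23 N/C.
√(1 + 3cos²43°) = √(1 + 3·0.5349) = √2.6046 ≈ 1.6139.
E ≈ 28.23 × 1.614 = 45.56 N/C.

E ≈ 45.6 N/C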